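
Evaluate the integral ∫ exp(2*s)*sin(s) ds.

2*exp(2*s)*sin(s)/5 - exp(2*s)*cos(s)/5 + C

Let I denote the integral. Integrate by parts with u = sin(s), dv = exp(2*s) ds, so v = exp(2*s)/2: I = exp(2*s)*sin(s)/2 − (1/2)·∫ exp(2*s)*cos(s) ds.
Apply parts again with u = cos(s), dv = exp(2*s) ds: ∫ exp(2*s)*cos(s) ds = exp(2*s)*cos(s)/2 + (1/2)·I. Substituting back brings back I: I = exp(2*s)*sin(s)/2 - exp(2*s)*cos(s)/4 − (1/4)·I.
Solving for I: (1 + 1/4)·I equals the remaining terms, so I = (4/5)·(exp(2*s)*sin(s)/2 - exp(2*s)*cos(s)/4).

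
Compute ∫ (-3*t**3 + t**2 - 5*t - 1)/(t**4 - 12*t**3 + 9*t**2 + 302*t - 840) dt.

Factor the denominator: (t - 7)*(t - 6)*(t - 4)*(t + 5).
Partial-fraction decomposition: -106/(297*(t + 5)) - 197/(54*(t - 4)) + 643/(22*(t - 6)) - 254/(9*(t - 7)).
Integrate each term: A/(t−a) contributes A·log|t−a|.

-254*log(t - 7)/9 + 643*log(t - 6)/22 - 197*log(t - 4)/54 - 106*log(t + 5)/297 + C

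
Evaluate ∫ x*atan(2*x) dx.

x**2*atan(2*x)/2 - x/4 + atan(2*x)/8 + C

Use integration by parts with u = arctan(2*x), dv = x dx.
Then du = 2/(4*x**2 + 1) dx.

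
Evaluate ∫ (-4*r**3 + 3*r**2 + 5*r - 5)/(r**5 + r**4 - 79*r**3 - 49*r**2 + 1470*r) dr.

-log(r)/294 - 1195*log(r - 7)/2548 + 27*log(r - 5)/88 - 937*log(r + 6)/858 + 493*log(r + 7)/392 + C

Factor the denominator: r*(r - 7)*(r - 5)*(r + 6)*(r + 7).
Partial-fraction decomposition: 493/(392*(r + 7)) - 937/(858*(r + 6)) + 27/(88*(r - 5)) - 1195/(2548*(r - 7)) - 1/(294*r).
Integrate each term: A/(r−a) contributes A·log|r−a|.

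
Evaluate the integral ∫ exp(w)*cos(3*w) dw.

3*exp(w)*sin(3*w)/10 + exp(w)*cos(3*w)/10 + C

Let I denote the integral. Integrate by parts with u = cos(3*w), dv = exp(w) dw, so v = exp(w): I = exp(w)*cos(3*w) + 3·∫ exp(w)*sin(3*w) dw.
Apply parts again with u = sin(3*w), dv = exp(w) dw: ∫ exp(w)*sin(3*w) dw = exp(w)*sin(3*w) − 3·I. Substituting back brings back I: I = 3*exp(w)*sin(3*w) + exp(w)*cos(3*w) − 9·I.
Solving for I: (1 + 9)·I equals the remaining terms, so I = (1/10)·(3*exp(w)*sin(3*w) + exp(w)*cos(3*w)).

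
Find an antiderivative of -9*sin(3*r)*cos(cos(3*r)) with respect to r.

3*sin(cos(3*r)) + C

Let u = cos(3*r), so du = (-3*sin(3*r)) dr.
Rewriting, the integral becomes 3·∫ cos(u) du = 3·sin(u).
Substituting back, u = cos(3*r).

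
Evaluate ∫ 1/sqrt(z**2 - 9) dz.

log(z + sqrt(z**2 - 9)) + C

Substitute z = 3·sec(θ), so dz = 3·sec(θ)*tan(θ) dθ and the radical becomes sqrt(z**2 - 9) = 3·tan(θ) by the Pythagorean identity.
Integrate the resulting trig expression in θ, then back-substitute sec(θ) = z/3, tan(θ) = sqrt(z**2 - 9)/3 (absorbing any constant into C).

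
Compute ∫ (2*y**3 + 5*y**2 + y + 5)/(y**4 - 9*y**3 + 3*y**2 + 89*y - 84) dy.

943*log(y - 7)/180 - 31*log(y - 4)/9 + 13*log(y - 1)/72 + log(y + 3)/40 + C

Factor the denominator: (y - 7)*(y - 4)*(y - 1)*(y + 3).
Partial-fraction decomposition: 1/(40*(y + 3)) + 13/(72*(y - 1)) - 31/(9*(y - 4)) + 943/(180*(y - 7)).
Integrate each term: A/(y−a) contributes A·log|y−a|.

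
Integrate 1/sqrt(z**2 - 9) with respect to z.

log(z + sqrt(z**2 - 9)) + C

Substitute z = 3·sec(θ), so dz = 3·sec(θ)*tan(θ) dθ and the radical becomes sqrt(z**2 - 9) = 3·tan(θ) by the Pythagorean identity.
Integrate the resulting trig expression in θ, then back-substitute sec(θ) = z/3, tan(θ) = sqrt(z**2 - 9)/3 (absorbing any constant into C).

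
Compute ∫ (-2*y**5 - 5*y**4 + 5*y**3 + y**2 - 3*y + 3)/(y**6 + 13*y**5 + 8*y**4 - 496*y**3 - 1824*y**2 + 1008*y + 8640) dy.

-6977*log(y - 6)/21120 + 103*log(y - 2)/10752 + 479*log(y + 4)/240 - 2543*log(y + 5)/77 + 45083*log(y + 6)/1536 - 2683/(64*y + 384) + C

Factor the denominator: (y - 6)*(y - 2)*(y + 4)*(y + 5)*(y + 6)**2.
Partial-fraction decomposition: 45083/(1536*(y + 6)) + 2683/(64*(y + 6)**2) - 2543/(77*(y + 5)) + 479/(240*(y + 4)) + 103/(10752*(y - 2)) - 6977/(21120*(y - 6)).
Integrate each term; A/(y−a) gives A·log|y−a|; A/(y−a)² gives −A/(y−a).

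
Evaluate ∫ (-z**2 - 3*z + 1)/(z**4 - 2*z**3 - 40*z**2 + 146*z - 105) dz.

-13*log(z - 5)/32 + 17*log(z - 3)/40 - 3*log(z - 1)/64 + 9*log(z + 7)/320 + C

Factor the denominator: (z - 5)*(z - 3)*(z - 1)*(z + 7).
Partial-fraction decomposition: 9/(320*(z + 7)) - 3/(64*(z - 1)) + 17/(40*(z - 3)) - 13/(32*(z - 5)).
Integrate each term: A/(z−a) contributes A·log|z−a|.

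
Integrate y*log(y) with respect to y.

Use integration by parts with u = log(y), dv = y dy.
Then du = 1/y dy and v = y**2/2.

y**2*log(y)/2 - y**2/4 + C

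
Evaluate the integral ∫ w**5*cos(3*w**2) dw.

w**4*sin(3*w**2)/6 + w**2*cos(3*w**2)/9 - sin(3*w**2)/27 + C

Let u = w², du = 2w dw; rewrite as (1/2)∫ u^2·cos(3u) du.
Now integrate by parts 2 times.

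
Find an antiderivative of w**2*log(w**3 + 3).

Let u = w**3 + 3, so du = (3*w**2) dw.
The integral becomes (1/3)·∫ log(u) du; integrate by parts with u′=log(u), dv′=du.

w**3*log(w**3 + 3)/3 - w**3/3 + log(w**3 + 3) + C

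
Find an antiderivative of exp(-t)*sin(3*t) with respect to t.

Let I denote the integral. Integrate by parts with u = sin(3*t), dv = exp(-t) dt, so v = -exp(-t): I = -exp(-t)*sin(3*t) + 3·∫ exp(-t)*cos(3*t) dt.
Apply parts again with u = cos(3*t), dv = exp(-t) dt: ∫ exp(-t)*cos(3*t) dt = -exp(-t)*cos(3*t) − 3·I. Substituting back brings back I: I = -exp(-t)*sin(3*t) - 3*exp(-t)*cos(3*t) − 9·I.
Solving for I: (1 + 9)·I equals the remaining terms, so I = (1/10)·(-exp(-t)*sin(3*t) - 3*exp(-t)*cos(3*t)).

-exp(-t)*sin(3*t)/10 - 3*exp(-t)*cos(3*t)/10 + C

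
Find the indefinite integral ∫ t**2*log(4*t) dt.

t**3*(log(t) + 2*log(2))/3 - t**3/9 + C

Use integration by parts with u = log(4*t), dv = t**2 dt.
Then du = 1/t dt and v = t**3/3.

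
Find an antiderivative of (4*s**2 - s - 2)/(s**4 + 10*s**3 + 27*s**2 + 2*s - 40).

Factor the denominator: (s - 1)*(s + 2)*(s + 4)*(s + 5).
Partial-fraction decomposition: -103/(18*(s + 5)) + 33/(5*(s + 4)) - 8/(9*(s + 2)) + 1/(90*(s - 1)).
Integrate each term: A/(s−a) contributes A·log|s−a|.

log(s - 1)/90 - 8*log(s + 2)/9 + 33*log(s + 4)/5 - 103*log(s + 5)/18 + C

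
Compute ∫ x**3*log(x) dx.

Use integration by parts with u = log(x), dv = x**3 dx.
Then du = 1/x dx and v = x**4/4.

x**4*log(x)/4 - x**4/16 + C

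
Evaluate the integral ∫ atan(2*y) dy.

Use integration by parts with u = arctan(2*y), dv = dy.
Then du = 2/(4*y**2 + 1) dy.

y*atan(2*y) - log(4*y**2 + 1)/4 + C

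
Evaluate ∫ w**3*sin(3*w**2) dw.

-w**2*cos(3*w**2)/6 + sin(3*w**2)/18 + C

Let u = w², du = 2w dw; rewrite as (1/2)∫ u^1·sin(3u) du.
Now integrate by parts 1 time.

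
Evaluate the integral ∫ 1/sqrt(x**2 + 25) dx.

log(x + sqrt(x**2 + 25)) + C

Substitute x = 5·tan(θ), so dx = 5·sec(θ)^2 dθ and the radical becomes sqrt(x**2 + 25) = 5·sec(θ) by the Pythagorean identity.
Integrate the resulting trig expression in θ, then back-substitute tan(θ) = x/5, sec(θ) = sqrt(x**2 + 25)/5 (absorbing any constant into C).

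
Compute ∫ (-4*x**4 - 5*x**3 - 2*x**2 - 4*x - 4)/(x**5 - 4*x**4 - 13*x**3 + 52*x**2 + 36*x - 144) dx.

-349*log(x - 4)/21 + 493*log(x - 3)/30 - 31*log(x - 2)/10 + 7*log(x + 2)/30 - 199*log(x + 3)/210 + C

Factor the denominator: (x - 4)*(x - 3)*(x - 2)*(x + 2)*(x + 3).
Partial-fraction decomposition: -199/(210*(x + 3)) + 7/(30*(x + 2)) - 31/(10*(x - 2)) + 493/(30*(x - 3)) - 349/(21*(x - 4)).
Integrate each term: A/(x−a) contributes A·log|x−a|.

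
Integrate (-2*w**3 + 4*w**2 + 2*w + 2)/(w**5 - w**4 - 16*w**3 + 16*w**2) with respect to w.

log(w)/4 - 9*log(w - 4)/64 - 2*log(w - 1)/5 + 93*log(w + 4)/320 - 1/(8*w) + C

Factor the denominator: w**2*(w - 4)*(w - 1)*(w + 4).
Partial-fraction decomposition: 93/(320*(w + 4)) - 2/(5*(w - 1)) - 9/(64*(w - 4)) + 1/(4*w) + 1/(8*w**2).
Integrate each term; A/(w−a) gives A·log|w−a|; A/(w−a)² gives −A/(w−a).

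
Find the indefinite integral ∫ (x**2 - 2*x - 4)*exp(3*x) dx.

(9*x**2 - 24*x - 28)*exp(3*x)/27 + C

Use integration by parts with u = x**2 - 2*x - 4, dv = exp(3*x) dx, so v = exp(3*x)/3.
Apply parts 2 times (tabular method): alternate signs, differentiate u down to 0, integrate dv up.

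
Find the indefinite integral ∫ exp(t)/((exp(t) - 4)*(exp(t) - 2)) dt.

log(exp(t) - 4)/2 - log(exp(t) - 2)/2 + C

Let u = e^t, du = e^t dt.
The integral becomes ∫ du/((u-4)(u-2)); decompose into partial fractions.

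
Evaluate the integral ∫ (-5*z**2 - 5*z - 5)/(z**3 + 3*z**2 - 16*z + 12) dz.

-35*log(z - 2)/8 + 15*log(z - 1)/7 - 155*log(z + 6)/56 + C

Factor the denominator: (z - 2)*(z - 1)*(z + 6).
Partial-fraction decomposition: -155/(56*(z + 6)) + 15/(7*(z - 1)) - 35/(8*(z - 2)).
Integrate each term: A/(z−a) contributes A·log|z−a|.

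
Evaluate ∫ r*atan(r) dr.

Use integration by parts with u = arctan(r), dv = r dr.
Then du = 1/(r**2 + 1) dr.

r**2*atan(r)/2 - r/2 + atan(r)/2 + C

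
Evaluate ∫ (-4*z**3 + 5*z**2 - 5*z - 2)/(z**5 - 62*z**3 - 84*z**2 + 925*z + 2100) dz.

Factor the denominator: (z - 7)*(z - 5)*(z + 3)*(z + 4)*(z + 5).
Partial-fraction decomposition: 27/(10*(z + 5)) - 118/(33*(z + 4)) + 83/(80*(z + 3)) + 67/(240*(z - 5)) - 97/(220*(z - 7)).
Integrate each term: A/(z−a) contributes A·log|z−a|.

-97*log(z - 7)/220 + 67*log(z - 5)/240 + 83*log(z + 3)/80 - 118*log(z + 4)/33 + 27*log(z + 5)/10 + C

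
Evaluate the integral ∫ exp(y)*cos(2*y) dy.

2*exp(y)*sin(2*y)/5 + exp(y)*cos(2*y)/5 + C

Let I denote the integral. Integrate by parts with u = cos(2*y), dv = exp(y) dy, so v = exp(y): I = exp(y)*cos(2*y) + 2·∫ exp(y)*sin(2*y) dy.
Apply parts again with u = sin(2*y), dv = exp(y) dy: ∫ exp(y)*sin(2*y) dy = exp(y)*sin(2*y) − 2·I. Substituting back brings back I: I = 2*exp(y)*sin(2*y) + exp(y)*cos(2*y) − 4·I.
Solving for I: (1 + 4)·I equals the remaining terms, so I = (1/5)·(2*exp(y)*sin(2*y) + exp(y)*cos(2*y)).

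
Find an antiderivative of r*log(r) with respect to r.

r**2*log(r)/2 - r**2/4 + C

Use integration by parts with u = log(r), dv = r dr.
Then du = 1/r dr and v = r**2/2.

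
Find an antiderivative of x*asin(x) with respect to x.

x**2*asin(x)/2 + x*sqrt(-x**2 + 1)/4 - asin(x)/4 + C

Use integration by parts with u = arcsin(x), dv = x dx.
Then du = 1/sqrt(-x**2 + 1) dx.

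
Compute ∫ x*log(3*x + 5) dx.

Use integration by parts with u = log(3*x + 5), dv = x dx.
Then du = 3/(3*x + 5) dx and v = x**2/2.

x**2*log(3*x + 5)/2 - x**2/4 + 5*x/6 - 25*log(3*x + 5)/18 + C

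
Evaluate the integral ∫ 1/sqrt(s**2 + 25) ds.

Substitute s = 5·tan(θ), so ds = 5·sec(θ)^2 dθ and the radical becomes sqrt(s**2 + 25) = 5·sec(θ) by the Pythagorean identity.
Integrate the resulting trig expression in θ, then back-substitute tan(θ) = s/5, sec(θ) = sqrt(s**2 + 25)/5 (absorbing any constant into C).

log(s + sqrt(s**2 + 25)) + C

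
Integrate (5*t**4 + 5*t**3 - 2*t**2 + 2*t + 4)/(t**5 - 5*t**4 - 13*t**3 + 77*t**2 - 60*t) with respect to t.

-log(t)/15 + 619*log(t - 5)/60 - 19*log(t - 3)/3 + 7*log(t - 1)/20 + 11*log(t + 4)/15 + C

Factor the denominator: t*(t - 5)*(t - 3)*(t - 1)*(t + 4).
Partial-fraction decomposition: 11/(15*(t + 4)) + 7/(20*(t - 1)) - 19/(3*(t - 3)) + 619/(60*(t - 5)) - 1/(15*t).
Integrate each term: A/(t−a) contributes A·log|t−a|.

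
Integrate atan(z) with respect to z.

z*atan(z) - log(z**2 + 1)/2 + C

Use integration by parts with u = arctan(z), dv = dz.
Then du = 1/(z**2 + 1) dz.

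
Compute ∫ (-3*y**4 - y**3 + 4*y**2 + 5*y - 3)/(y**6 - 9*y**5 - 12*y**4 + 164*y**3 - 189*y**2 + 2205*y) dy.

Factor the denominator: y*(y - 7)**2*(y + 5)*(y**2 + 9).
Partial-fraction decomposition: (3988*y - 1461)/(42891*(y**2 + 9)) + 839/(12240*(y + 5)) - 950435/(5934096*(y - 7)) - 3659/(2436*(y - 7)**2) - 1/(735*y).
Integrate each term; A/(y−a) gives A·log|y−a|; the (By+D)/(y²+p²) term gives a log and an atan.

-log(y)/735 - 950435*log(y - 7)/5934096 + 839*log(y + 5)/12240 + 1994*log(y**2 + 9)/42891 - 487*atan(y/3)/42891 + 3659/(2436*y - 17052) + C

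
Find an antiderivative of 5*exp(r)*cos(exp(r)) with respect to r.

5*sin(exp(r)) + C

Let u = exp(r), so du = (exp(r)) dr.
Rewriting, the integral becomes 5·∫ cos(u) du = 5·sin(u).
Substituting back, u = exp(r).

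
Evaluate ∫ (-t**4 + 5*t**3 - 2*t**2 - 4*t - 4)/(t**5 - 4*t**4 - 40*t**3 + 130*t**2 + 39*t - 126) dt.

-17*log(t - 7)/52 - 5*log(t - 3)/72 - log(t - 1)/28 + log(t + 1)/40 - 2428*log(t + 6)/4095 + C

Factor the denominator: (t - 7)*(t - 3)*(t - 1)*(t + 1)*(t + 6).
Partial-fraction decomposition: -2428/(4095*(t + 6)) + 1/(40*(t + 1)) - 1/(28*(t - 1)) - 5/(72*(t - 3)) - 17/(52*(t - 7)).
Integrate each term: A/(t−a) contributes A·log|t−a|.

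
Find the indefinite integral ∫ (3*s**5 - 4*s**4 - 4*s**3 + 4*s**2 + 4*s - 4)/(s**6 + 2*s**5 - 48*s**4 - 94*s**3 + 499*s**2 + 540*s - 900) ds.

Factor the denominator: (s - 6)*(s - 3)*(s - 1)*(s + 2)*(s + 5)**2.
Partial-fraction decomposition: 259595/(139392*(s + 5)) - 11299/(1584*(s + 5)**2) + 31/(270*(s + 2)) - 1/(1080*(s - 1)) - 341/(1920*(s - 3)) + 4361/(3630*(s - 6)).
Integrate each term; A/(s−a) gives A·log|s−a|; A/(s−a)² gives −A/(s−a).

4361*log(s - 6)/3630 - 341*log(s - 3)/1920 - log(s - 1)/1080 + 31*log(s + 2)/270 + 259595*log(s + 5)/139392 + 11299/(1584*s + 7920) + C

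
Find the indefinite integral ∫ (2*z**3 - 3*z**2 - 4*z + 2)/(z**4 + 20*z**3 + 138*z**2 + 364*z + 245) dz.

Factor the denominator: (z + 1)*(z + 5)*(z + 7)**2.
Partial-fraction decomposition: -305/(18*(z + 7)) - 803/(12*(z + 7)**2) + 303/(16*(z + 5)) + 1/(144*(z + 1)).
Integrate each term; A/(z−a) gives A·log|z−a|; A/(z−a)² gives −A/(z−a).

log(z + 1)/144 + 303*log(z + 5)/16 - 305*log(z + 7)/18 + 803/(12*z + 84) + C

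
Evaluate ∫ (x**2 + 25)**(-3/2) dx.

x/(25*sqrt(x**2 + 25)) + C

Substitute x = 5·tan(θ), so dx = 5·sec(θ)^2 dθ and the radical becomes sqrt(x**2 + 25) = 5·sec(θ) by the Pythagorean identity.
Integrate the resulting trig expression in θ, then back-substitute tan(θ) = x/5, sec(θ) = sqrt(x**2 + 25)/5 (absorbing any constant into C).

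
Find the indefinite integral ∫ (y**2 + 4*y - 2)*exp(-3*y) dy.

(-9*y**2 - 42*y + 4)*exp(-3*y)/27 + C

Use integration by parts with u = y**2 + 4*y - 2, dv = exp(-3*y) dy, so v = -exp(-3*y)/3.
Apply parts 2 times (tabular method): alternate signs, differentiate u down to 0, integrate dv up.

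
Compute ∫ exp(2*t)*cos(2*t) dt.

Let I denote the integral. Integrate by parts with u = cos(2*t), dv = exp(2*t) dt, so v = exp(2*t)/2: I = exp(2*t)*cos(2*t)/2 + ∫ exp(2*t)*sin(2*t) dt.
Apply parts again with u = sin(2*t), dv = exp(2*t) dt: ∫ exp(2*t)*sin(2*t) dt = exp(2*t)*sin(2*t)/2 − I. Substituting back brings back I: I = exp(2*t)*sin(2*t)/2 + exp(2*t)*cos(2*t)/2 − I.
Solving for I: (1 + 1)·I equals the remaining terms, so I = (1/2)·(exp(2*t)*sin(2*t)/2 + exp(2*t)*cos(2*t)/2).

exp(2*t)*sin(2*t)/4 + exp(2*t)*cos(2*t)/4 + C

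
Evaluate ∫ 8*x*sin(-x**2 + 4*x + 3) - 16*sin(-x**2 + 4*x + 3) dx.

4*cos(-x**2 + 4*x + 3) + C

Let u = x**2 - 4*x - 3, so du = (2*x - 4) dx.
Rewriting, the integral becomes -4·∫ sin(u) du = -4·-cos(u).
Substituting back, u = x**2 - 4*x - 3.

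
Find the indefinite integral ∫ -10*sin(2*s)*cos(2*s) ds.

-5*sin(2*s)**2/2 + C

Let u = sin(2*s), so du = (2*cos(2*s)) ds.
Rewriting, the integral becomes -5·∫ u^1 du = -5·u^2/2.
Substituting back, u = sin(2*s).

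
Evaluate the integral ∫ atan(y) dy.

y*atan(y) - log(y**2 + 1)/2 + C

Use integration by parts with u = arctan(y), dv = dy.
Then du = 1/(y**2 + 1) dy.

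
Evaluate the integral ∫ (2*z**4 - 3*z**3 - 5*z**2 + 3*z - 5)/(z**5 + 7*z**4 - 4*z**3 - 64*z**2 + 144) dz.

Factor the denominator: (z - 2)**2*(z + 2)*(z + 3)*(z + 6).
Partial-fraction decomposition: 3037/(768*(z + 6)) - 184/(75*(z + 3)) + 25/(64*(z + 2)) + 693/(6400*(z - 2)) - 11/(160*(z - 2)**2).
Integrate each term; A/(z−a) gives A·log|z−a|; A/(z−a)² gives −A/(z−a).

693*log(z - 2)/6400 + 25*log(z + 2)/64 - 184*log(z + 3)/75 + 3037*log(z + 6)/768 + 11/(160*z - 320) + C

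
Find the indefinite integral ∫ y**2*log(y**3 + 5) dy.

Let u = y**3 + 5, so du = (3*y**2) dy.
The integral becomes (1/3)·∫ log(u) du; integrate by parts with u′=log(u), dv′=du.

y**3*log(y**3 + 5)/3 - y**3/3 + 5*log(y**3 + 5)/3 + C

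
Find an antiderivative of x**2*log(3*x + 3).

Use integration by parts with u = log(3*x + 3), dv = x**2 dx.
Then du = 3/(3*x + 3) dx and v = x**3/3.

x**3*log(3*x + 3)/3 - x**3/9 + x**2/6 - x/3 + log(x + 1)/3 + C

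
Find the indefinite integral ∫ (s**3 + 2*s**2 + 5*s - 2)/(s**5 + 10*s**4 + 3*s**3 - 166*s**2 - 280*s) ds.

Factor the denominator: s*(s - 4)*(s + 2)*(s + 5)*(s + 7).
Partial-fraction decomposition: -141/(385*(s + 7)) + 17/(45*(s + 5)) - 1/(15*(s + 2)) + 19/(396*(s - 4)) + 1/(140*s).
Integrate each term: A/(s−a) contributes A·log|s−a|.

log(s)/140 + 19*log(s - 4)/396 - log(s + 2)/15 + 17*log(s + 5)/45 - 141*log(s + 7)/385 + C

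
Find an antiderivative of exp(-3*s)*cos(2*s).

Let I denote the integral. Integrate by parts with u = cos(2*s), dv = exp(-3*s) ds, so v = -exp(-3*s)/3: I = -exp(-3*s)*cos(2*s)/3 − (2/3)·∫ exp(-3*s)*sin(2*s) ds.
Apply parts again with u = sin(2*s), dv = exp(-3*s) ds: ∫ exp(-3*s)*sin(2*s) ds = -exp(-3*s)*sin(2*s)/3 + (2/3)·I. Substituting back brings back I: I = 2*exp(-3*s)*sin(2*s)/9 - exp(-3*s)*cos(2*s)/3 − (4/9)·I.
Solving for I: (1 + 4/9)·I equals the remaining terms, so I = (9/13)·(2*exp(-3*s)*sin(2*s)/9 - exp(-3*s)*cos(2*s)/3).

2*exp(-3*s)*sin(2*s)/13 - 3*exp(-3*s)*cos(2*s)/13 + C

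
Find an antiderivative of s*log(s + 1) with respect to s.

s**2*log(s + 1)/2 - s**2/4 + s/2 - log(s + 1)/2 + C

Use integration by parts with u = log(s + 1), dv = s ds.
Then du = 1/(s + 1) ds and v = s**2/2.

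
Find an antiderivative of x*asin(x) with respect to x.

x**2*asin(x)/2 + x*sqrt(-x**2 + 1)/4 - asin(x)/4 + C

Use integration by parts with u = arcsin(x), dv = x dx.
Then du = 1/sqrt(-x**2 + 1) dx.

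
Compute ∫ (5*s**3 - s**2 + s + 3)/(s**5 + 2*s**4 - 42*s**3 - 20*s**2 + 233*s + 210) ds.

Factor the denominator: (s - 5)*(s - 3)*(s + 1)*(s + 2)*(s + 7).
Partial-fraction decomposition: -221/(450*(s + 7)) + 43/(175*(s + 2)) - 1/(36*(s + 1)) - 33/(100*(s - 3)) + 38/(63*(s - 5)).
Integrate each term: A/(s−a) contributes A·log|s−a|.

38*log(s - 5)/63 - 33*log(s - 3)/100 - log(s + 1)/36 + 43*log(s + 2)/175 - 221*log(s + 7)/450 + C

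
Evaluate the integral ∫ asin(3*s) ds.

Use integration by parts with u = arcsin(3*s), dv = ds.
Then du = 3/sqrt(-9*s**2 + 1) ds.

s*asin(3*s) + sqrt(-9*s**2 + 1)/3 + C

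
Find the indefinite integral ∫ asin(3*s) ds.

Use integration by parts with u = arcsin(3*s), dv = ds.
Then du = 3/sqrt(-9*s**2 + 1) ds.

s*asin(3*s) + sqrt(-9*s**2 + 1)/3 + C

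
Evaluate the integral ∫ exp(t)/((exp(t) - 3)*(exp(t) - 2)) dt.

Let u = e^t, du = e^t dt.
The integral becomes ∫ du/((u-2)(u-3)); decompose into partial fractions.

log(exp(t) - 3) - log(exp(t) - 2) + C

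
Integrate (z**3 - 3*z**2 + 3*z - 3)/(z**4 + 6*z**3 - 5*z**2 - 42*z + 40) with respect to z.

Factor the denominator: (z - 2)*(z - 1)*(z + 4)*(z + 5).
Partial-fraction decomposition: 109/(21*(z + 5)) - 127/(30*(z + 4)) + 1/(15*(z - 1)) - 1/(42*(z - 2)).
Integrate each term: A/(z−a) contributes A·log|z−a|.

-log(z - 2)/42 + log(z - 1)/15 - 127*log(z + 4)/30 + 109*log(z + 5)/21 + C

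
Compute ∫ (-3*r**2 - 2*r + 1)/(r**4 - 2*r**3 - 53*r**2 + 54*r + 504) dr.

Factor the denominator: (r - 7)*(r - 4)*(r + 3)*(r + 6).
Partial-fraction decomposition: 19/(78*(r + 6)) - 2/(21*(r + 3)) + 11/(42*(r - 4)) - 16/(39*(r - 7)).
Integrate each term: A/(r−a) contributes A·log|r−a|.

-16*log(r - 7)/39 + 11*log(r - 4)/42 - 2*log(r + 3)/21 + 19*log(r + 6)/78 + C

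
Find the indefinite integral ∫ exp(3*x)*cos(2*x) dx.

2*exp(3*x)*sin(2*x)/13 + 3*exp(3*x)*cos(2*x)/13 + C

Let I denote the integral. Integrate by parts with u = cos(2*x), dv = exp(3*x) dx, so v = exp(3*x)/3: I = exp(3*x)*cos(2*x)/3 + (2/3)·∫ exp(3*x)*sin(2*x) dx.
Apply parts again with u = sin(2*x), dv = exp(3*x) dx: ∫ exp(3*x)*sin(2*x) dx = exp(3*x)*sin(2*x)/3 − (2/3)·I. Substituting back brings back I: I = 2*exp(3*x)*sin(2*x)/9 + exp(3*x)*cos(2*x)/3 − (4/9)·I.
Solving for I: (1 + 4/9)·I equals the remaining terms, so I = (9/13)·(2*exp(3*x)*sin(2*x)/9 + exp(3*x)*cos(2*x)/3).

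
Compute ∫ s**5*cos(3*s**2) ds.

Let u = s², du = 2s ds; rewrite as (1/2)∫ u^2·cos(3u) du.
Now integrate by parts 2 times.

s**4*sin(3*s**2)/6 + s**2*cos(3*s**2)/9 - sin(3*s**2)/27 + C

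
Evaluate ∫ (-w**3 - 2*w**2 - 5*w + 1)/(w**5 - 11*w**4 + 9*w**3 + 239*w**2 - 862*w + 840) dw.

-95*log(w - 7)/144 + 115*log(w - 4)/54 - 59*log(w - 3)/32 + 5*log(w - 2)/14 + 101*log(w + 5)/6048 + C

Factor the denominator: (w - 7)*(w - 4)*(w - 3)*(w - 2)*(w + 5).
Partial-fraction decomposition: 101/(6048*(w + 5)) + 5/(14*(w - 2)) - 59/(32*(w - 3)) + 115/(54*(w - 4)) - 95/(144*(w - 7)).
Integrate each term: A/(w−a) contributes A·log|w−a|.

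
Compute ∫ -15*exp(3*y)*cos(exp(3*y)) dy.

Let u = exp(3*y), so du = (3*exp(3*y)) dy.
Rewriting, the integral becomes -5·∫ cos(u) du = -5·sin(u).
Substituting back, u = exp(3*y).

-5*sin(exp(3*y)) + C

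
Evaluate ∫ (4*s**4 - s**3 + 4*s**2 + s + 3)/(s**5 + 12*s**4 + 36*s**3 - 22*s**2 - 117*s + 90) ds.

1331*log(s - 1)/14112 + 129*log(s + 3)/32 - 2723*log(s + 5)/72 + 1847*log(s + 6)/49 - 11/(168*s - 168) + C

Factor the denominator: (s - 1)**2*(s + 3)*(s + 5)*(s + 6).
Partial-fraction decomposition: 1847/(49*(s + 6)) - 2723/(72*(s + 5)) + 129/(32*(s + 3)) + 1331/(14112*(s - 1)) + 11/(168*(s - 1)**2).
Integrate each term; A/(s−a) gives A·log|s−a|; A/(s−a)² gives −A/(s−a).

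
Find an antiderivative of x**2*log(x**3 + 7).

x**3*log(x**3 + 7)/3 - x**3/3 + 7*log(x**3 + 7)/3 + C

Let u = x**3 + 7, so du = (3*x**2) dx.
The integral becomes (1/3)·∫ log(u) du; integrate by parts with u′=log(u), dv′=du.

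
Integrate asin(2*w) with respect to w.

Use integration by parts with u = arcsin(2*w), dv = dw.
Then du = 2/sqrt(-4*w**2 + 1) dw.

w*asin(2*w) + sqrt(-4*w**2 + 1)/2 + C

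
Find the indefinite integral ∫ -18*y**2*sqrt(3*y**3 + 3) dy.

Let u = 3*y**3 + 3, so du = (9*y**2) dy.
Rewriting, the integral becomes -2·∫ √u du = -2·(2/3)u^(3/2).
Substituting back, u = 3*y**3 + 3.

-4*(3*y**3 + 3)**(3/2)/3 + C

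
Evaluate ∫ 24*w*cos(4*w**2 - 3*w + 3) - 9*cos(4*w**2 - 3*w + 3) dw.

Let u = 4*w**2 - 3*w + 3, so du = (8*w - 3) dw.
Rewriting, the integral becomes 3·∫ cos(u) du = 3·sin(u).
Substituting back, u = 4*w**2 - 3*w + 3.

3*sin(4*w**2 - 3*w + 3) + C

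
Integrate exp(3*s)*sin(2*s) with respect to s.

3*exp(3*s)*sin(2*s)/13 - 2*exp(3*s)*cos(2*s)/13 + C

Let I denote the integral. Integrate by parts with u = sin(2*s), dv = exp(3*s) ds, so v = exp(3*s)/3: I = exp(3*s)*sin(2*s)/3 − (2/3)·∫ exp(3*s)*cos(2*s) ds.
Apply parts again with u = cos(2*s), dv = exp(3*s) ds: ∫ exp(3*s)*cos(2*s) ds = exp(3*s)*cos(2*s)/3 + (2/3)·I. Substituting back brings back I: I = exp(3*s)*sin(2*s)/3 - 2*exp(3*s)*cos(2*s)/9 − (4/9)·I.
Solving for I: (1 + 4/9)·I equals the remaining terms, so I = (9/13)·(exp(3*s)*sin(2*s)/3 - 2*exp(3*s)*cos(2*s)/9).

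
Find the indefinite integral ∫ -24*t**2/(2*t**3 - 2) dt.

-4*log(2*t**3 - 2) + C

Let u = 2*t**3 - 2, so du = (6*t**2) dt.
Rewriting, the integral becomes -4·∫ 1/u du = -4·log(u).
Substituting back, u = 2*t**3 - 2.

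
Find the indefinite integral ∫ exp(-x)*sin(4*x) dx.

-exp(-x)*sin(4*x)/17 - 4*exp(-x)*cos(4*x)/17 + C

Let I denote the integral. Integrate by parts with u = sin(4*x), dv = exp(-x) dx, so v = -exp(-x): I = -exp(-x)*sin(4*x) + 4·∫ exp(-x)*cos(4*x) dx.
Apply parts again with u = cos(4*x), dv = exp(-x) dx: ∫ exp(-x)*cos(4*x) dx = -exp(-x)*cos(4*x) − 4·I. Substituting back brings back I: I = -exp(-x)*sin(4*x) - 4*exp(-x)*cos(4*x) − 16·I.
Solving for I: (1 + 16)·I equals the remaining terms, so I = (1/17)·(-exp(-x)*sin(4*x) - 4*exp(-x)*cos(4*x)).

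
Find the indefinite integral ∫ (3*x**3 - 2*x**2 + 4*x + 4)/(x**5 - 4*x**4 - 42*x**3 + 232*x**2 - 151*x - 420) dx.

Factor the denominator: (x - 5)*(x - 4)*(x - 3)*(x + 1)*(x + 7).
Partial-fraction decomposition: -1151/(7920*(x + 7)) + 1/(144*(x + 1)) + 79/(80*(x - 3)) - 36/(11*(x - 4)) + 349/(144*(x - 5)).
Integrate each term: A/(x−a) contributes A·log|x−a|.

349*log(x - 5)/144 - 36*log(x - 4)/11 + 79*log(x - 3)/80 + log(x + 1)/144 - 1151*log(x + 7)/7920 + C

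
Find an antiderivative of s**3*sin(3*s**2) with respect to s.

Let u = s², du = 2s ds; rewrite as (1/2)∫ u^1·sin(3u) du.
Now integrate by parts 1 time.

-s**2*cos(3*s**2)/6 + sin(3*s**2)/18 + C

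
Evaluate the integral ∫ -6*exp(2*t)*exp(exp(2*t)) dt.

-3*exp(exp(2*t)) + C

Let u = exp(2*t), so du = (2*exp(2*t)) dt.
Rewriting, the integral becomes -3·∫ e^u du = -3·e^u.
Substituting back, u = exp(2*t).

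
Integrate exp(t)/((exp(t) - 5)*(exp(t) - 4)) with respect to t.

log(exp(t) - 5) - log(exp(t) - 4) + C

Let u = e^t, du = e^t dt.
The integral becomes ∫ du/((u-5)(u-4)); decompose into partial fractions.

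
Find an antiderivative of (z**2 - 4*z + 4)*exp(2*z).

Use integration by parts with u = z**2 - 4*z + 4, dv = exp(2*z) dz, so v = exp(2*z)/2.
Apply parts 2 times (tabular method): alternate signs, differentiate u down to 0, integrate dv up.

(2*z**2 - 10*z + 13)*exp(2*z)/4 + C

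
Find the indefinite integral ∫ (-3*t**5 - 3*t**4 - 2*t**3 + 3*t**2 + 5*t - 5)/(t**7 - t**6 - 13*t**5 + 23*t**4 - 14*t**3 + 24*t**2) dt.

25*log(t)/288 - 989*log(t - 3)/630 + 143*log(t - 2)/120 + 2455*log(t + 4)/11424 + 13*log(t**2 + 1)/340 + 67*atan(t)/170 + 5/(24*t) + C

Factor the denominator: t**2*(t - 3)*(t - 2)*(t + 4)*(t**2 + 1).
Partial-fraction decomposition: (13*t + 67)/(170*(t**2 + 1)) + 2455/(11424*(t + 4)) + 143/(120*(t - 2)) - 989/(630*(t - 3)) + 25/(288*t) - 5/(24*t**2).
Integrate each term; A/(t−a) gives A·log|t−a|; the (Bt+D)/(t²+p²) term gives a log and an atan.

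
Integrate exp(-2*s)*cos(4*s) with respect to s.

Let I denote the integral. Integrate by parts with u = cos(4*s), dv = exp(-2*s) ds, so v = -exp(-2*s)/2: I = -exp(-2*s)*cos(4*s)/2 − 2·∫ exp(-2*s)*sin(4*s) ds.
Apply parts again with u = sin(4*s), dv = exp(-2*s) ds: ∫ exp(-2*s)*sin(4*s) ds = -exp(-2*s)*sin(4*s)/2 + 2·I. Substituting back brings back I: I = exp(-2*s)*sin(4*s) - exp(-2*s)*cos(4*s)/2 − 4·I.
Solving for I: (1 + 4)·I equals the remaining terms, so I = (1/5)·(exp(-2*s)*sin(4*s) - exp(-2*s)*cos(4*s)/2).

exp(-2*s)*sin(4*s)/5 - exp(-2*s)*cos(4*s)/10 + C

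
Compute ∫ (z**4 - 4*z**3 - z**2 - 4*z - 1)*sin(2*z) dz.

Use integration by parts with u = z**4 - 4*z**3 - z**2 - 4*z - 1, dv = sin(2*z) dz, so v = -cos(2*z)/2.
Apply parts 4 times (tabular method): alternate signs, differentiate u down to 0, integrate dv up.

-z**4*cos(2*z)/2 + z**3*sin(2*z) + 2*z**3*cos(2*z) - 3*z**2*sin(2*z) + 2*z**2*cos(2*z) - 2*z*sin(2*z) - z*cos(2*z) + sin(2*z)/2 - cos(2*z)/2 + C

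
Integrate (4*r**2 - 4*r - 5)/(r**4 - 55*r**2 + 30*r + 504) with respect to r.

Factor the denominator: (r - 6)*(r - 4)*(r + 3)*(r + 7).
Partial-fraction decomposition: -219/(572*(r + 7)) + 43/(252*(r + 3)) - 43/(154*(r - 4)) + 115/(234*(r - 6)).
Integrate each term: A/(r−a) contributes A·log|r−a|.

115*log(r - 6)/234 - 43*log(r - 4)/154 + 43*log(r + 3)/252 - 219*log(r + 7)/572 + C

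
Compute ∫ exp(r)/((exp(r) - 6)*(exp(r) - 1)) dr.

log(exp(r) - 6)/5 - log(exp(r) - 1)/5 + C

Let u = e^r, du = e^r dr.
The integral becomes ∫ du/((u-6)(u-1)); decompose into partial fractions.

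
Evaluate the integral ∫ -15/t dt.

Let u = t**3, so du = (3*t**2) dt.
Rewriting, the integral becomes -5·∫ 1/u du = -5·log(u).
Substituting back, u = t**3.

-15*log(t) + C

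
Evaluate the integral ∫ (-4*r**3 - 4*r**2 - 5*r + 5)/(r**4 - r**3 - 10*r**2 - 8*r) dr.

-5*log(r)/8 - 67*log(r - 4)/24 + 2*log(r + 1) - 31*log(r + 2)/12 + C

Factor the denominator: r*(r - 4)*(r + 1)*(r + 2).
Partial-fraction decomposition: -31/(12*(r + 2)) + 2/(r + 1) - 67/(24*(r - 4)) - 5/(8*r).
Integrate each term: A/(r−a) contributes A·log|r−a|.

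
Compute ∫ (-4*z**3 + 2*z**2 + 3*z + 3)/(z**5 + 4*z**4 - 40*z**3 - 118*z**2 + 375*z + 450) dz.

Factor the denominator: (z - 5)*(z - 3)*(z + 1)*(z + 5)*(z + 6).
Partial-fraction decomposition: 307/(165*(z + 6)) - 269/(160*(z + 5)) + 1/(80*(z + 1)) + 13/(96*(z - 3)) - 18/(55*(z - 5)).
Integrate each term: A/(z−a) contributes A·log|z−a|.

-18*log(z - 5)/55 + 13*log(z - 3)/96 + log(z + 1)/80 - 269*log(z + 5)/160 + 307*log(z + 6)/165 + C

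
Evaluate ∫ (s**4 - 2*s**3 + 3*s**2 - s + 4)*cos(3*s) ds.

Use integration by parts with u = s**4 - 2*s**3 + 3*s**2 - s + 4, dv = cos(3*s) ds, so v = sin(3*s)/3.
Apply parts 4 times (tabular method): alternate signs, differentiate u down to 0, integrate dv up.

s**4*sin(3*s)/3 - 2*s**3*sin(3*s)/3 + 4*s**3*cos(3*s)/9 + 5*s**2*sin(3*s)/9 - 2*s**2*cos(3*s)/3 + s*sin(3*s)/9 + 10*s*cos(3*s)/27 + 98*sin(3*s)/81 + cos(3*s)/27 + C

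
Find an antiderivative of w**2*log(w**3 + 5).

w**3*log(w**3 + 5)/3 - w**3/3 + 5*log(w**3 + 5)/3 + C

Let u = w**3 + 5, so du = (3*w**2) dw.
The integral becomes (1/3)·∫ log(u) du; integrate by parts with u′=log(u), dv′=du.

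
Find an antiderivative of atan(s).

s*atan(s) - log(s**2 + 1)/2 + C

Use integration by parts with u = arctan(s), dv = ds.
Then du = 1/(s**2 + 1) ds.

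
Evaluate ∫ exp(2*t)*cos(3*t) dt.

Let I denote the integral. Integrate by parts with u = cos(3*t), dv = exp(2*t) dt, so v = exp(2*t)/2: I = exp(2*t)*cos(3*t)/2 + (3/2)·∫ exp(2*t)*sin(3*t) dt.
Apply parts again with u = sin(3*t), dv = exp(2*t) dt: ∫ exp(2*t)*sin(3*t) dt = exp(2*t)*sin(3*t)/2 − (3/2)·I. Substituting back brings back I: I = 3*exp(2*t)*sin(3*t)/4 + exp(2*t)*cos(3*t)/2 − (9/4)·I.
Solving for I: (1 + 9/4)·I equals the remaining terms, so I = (4/13)·(3*exp(2*t)*sin(3*t)/4 + exp(2*t)*cos(3*t)/2).

3*exp(2*t)*sin(3*t)/13 + 2*exp(2*t)*cos(3*t)/13 + C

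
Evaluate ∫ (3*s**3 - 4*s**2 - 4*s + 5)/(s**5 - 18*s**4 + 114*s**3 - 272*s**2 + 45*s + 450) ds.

485*log(s - 6)/21 - 803*log(s - 5)/36 - 19*log(s - 3)/24 + log(s + 1)/504 + 65/(3*s - 15) + C

Factor the denominator: (s - 6)*(s - 5)**2*(s - 3)*(s + 1).
Partial-fraction decomposition: 1/(504*(s + 1)) - 19/(24*(s - 3)) - 803/(36*(s - 5)) - 65/(3*(s - 5)**2) + 485/(21*(s - 6)).
Integrate each term; A/(s−a) gives A·log|s−a|; A/(s−a)² gives −A/(s−a).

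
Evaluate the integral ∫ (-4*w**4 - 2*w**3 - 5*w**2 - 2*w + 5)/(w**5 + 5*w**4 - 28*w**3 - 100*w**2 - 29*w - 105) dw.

Factor the denominator: (w - 5)*(w + 3)*(w + 7)*(w**2 + 1).
Partial-fraction decomposition: 3*(3*w - 11)/(650*(w**2 + 1)) - 381/(100*(w + 7)) + 19/(20*(w + 3)) - 15/(13*(w - 5)).
Integrate each term; A/(w−a) gives A·log|w−a|; the (Bw+D)/(w²+p²) term gives a log and an atan.

-15*log(w - 5)/13 + 19*log(w + 3)/20 - 381*log(w + 7)/100 + 9*log(w**2 + 1)/1300 - 33*atan(w)/650 + C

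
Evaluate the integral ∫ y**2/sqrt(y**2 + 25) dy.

y*sqrt(y**2 + 25)/2 - 25*log(y + sqrt(y**2 + 25))/2 + C

Substitute y = 5·tan(θ), so dy = 5·sec(θ)^2 dθ and the radical becomes sqrt(y**2 + 25) = 5·sec(θ) by the Pythagorean identity.
Integrate the resulting trig expression in θ, then back-substitute tan(θ) = y/5, sec(θ) = sqrt(y**2 + 25)/5 (absorbing any constant into C).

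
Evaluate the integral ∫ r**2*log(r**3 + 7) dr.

r**3*log(r**3 + 7)/3 - r**3/3 + 7*log(r**3 + 7)/3 + C

Let u = r**3 + 7, so du = (3*r**2) dr.
The integral becomes (1/3)·∫ log(u) du; integrate by parts with u′=log(u), dv′=du.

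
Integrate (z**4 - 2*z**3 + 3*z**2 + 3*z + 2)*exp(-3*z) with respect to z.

(-27*z**4 + 18*z**3 - 63*z**2 - 123*z - 95)*exp(-3*z)/81 + C

Use integration by parts with u = z**4 - 2*z**3 + 3*z**2 + 3*z + 2, dv = exp(-3*z) dz, so v = -exp(-3*z)/3.
Apply parts 4 times (tabular method): alternate signs, differentiate u down to 0, integrate dv up.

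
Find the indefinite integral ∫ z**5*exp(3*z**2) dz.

(9*z**4 - 6*z**2 + 2)*exp(3*z**2)/54 + C

Let u = z², du = 2z dz; rewrite as (1/2)∫ u^2·exp(3u) du.
Now integrate by parts 2 times.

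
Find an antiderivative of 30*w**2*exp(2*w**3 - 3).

Let u = 2*w**3 - 3, so du = (6*w**2) dw.
Rewriting, the integral becomes 5·∫ e^u du = 5·e^u.
Substituting back, u = 2*w**3 - 3.

5*exp(2*w**3 - 3) + C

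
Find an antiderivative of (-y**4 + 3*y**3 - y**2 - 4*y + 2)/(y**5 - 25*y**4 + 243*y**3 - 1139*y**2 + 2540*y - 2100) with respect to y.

Factor the denominator: (y - 7)*(y - 6)*(y - 5)**2*(y - 2).
Partial-fraction decomposition: -1/(90*(y - 2)) - 3785/(36*(y - 5)) - 293/(6*(y - 5)**2) + 353/(2*(y - 6)) - 1447/(20*(y - 7)).
Integrate each term; A/(y−a) gives A·log|y−a|; A/(y−a)² gives −A/(y−a).

-1447*log(y - 7)/20 + 353*log(y - 6)/2 - 3785*log(y - 5)/36 - log(y - 2)/90 + 293/(6*y - 30) + C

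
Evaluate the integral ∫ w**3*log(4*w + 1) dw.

w**4*log(4*w + 1)/4 - w**4/16 + w**3/48 - w**2/128 + w/256 - log(4*w + 1)/1024 + C

Use integration by parts with u = log(4*w + 1), dv = w**3 dw.
Then du = 4/(4*w + 1) dw and v = w**4/4.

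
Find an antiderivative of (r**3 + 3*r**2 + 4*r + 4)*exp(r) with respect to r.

(r**3 + 4*r)*exp(r) + C

Use integration by parts with u = r**3 + 3*r**2 + 4*r + 4, dv = exp(r) dr, so v = exp(r).
Apply parts 3 times (tabular method): alternate signs, differentiate u down to 0, integrate dv up.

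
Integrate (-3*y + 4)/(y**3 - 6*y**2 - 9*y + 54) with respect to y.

-14*log(y - 6)/27 + 5*log(y - 3)/18 + 13*log(y + 3)/54 + C

Factor the denominator: (y - 6)*(y - 3)*(y + 3).
Partial-fraction decomposition: 13/(54*(y + 3)) + 5/(18*(y - 3)) - 14/(27*(y - 6)).
Integrate each term: A/(y−a) contributes A·log|y−a|.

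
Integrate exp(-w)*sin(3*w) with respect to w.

Let I denote the integral. Integrate by parts with u = sin(3*w), dv = exp(-w) dw, so v = -exp(-w): I = -exp(-w)*sin(3*w) + 3·∫ exp(-w)*cos(3*w) dw.
Apply parts again with u = cos(3*w), dv = exp(-w) dw: ∫ exp(-w)*cos(3*w) dw = -exp(-w)*cos(3*w) − 3·I. Substituting back brings back I: I = -exp(-w)*sin(3*w) - 3*exp(-w)*cos(3*w) − 9·I.
Solving for I: (1 + 9)·I equals the remaining terms, so I = (1/10)·(-exp(-w)*sin(3*w) - 3*exp(-w)*cos(3*w)).

-exp(-w)*sin(3*w)/10 - 3*exp(-w)*cos(3*w)/10 + C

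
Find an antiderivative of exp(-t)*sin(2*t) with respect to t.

-exp(-t)*sin(2*t)/5 - 2*exp(-t)*cos(2*t)/5 + C

Let I denote the integral. Integrate by parts with u = sin(2*t), dv = exp(-t) dt, so v = -exp(-t): I = -exp(-t)*sin(2*t) + 2·∫ exp(-t)*cos(2*t) dt.
Apply parts again with u = cos(2*t), dv = exp(-t) dt: ∫ exp(-t)*cos(2*t) dt = -exp(-t)*cos(2*t) − 2·I. Substituting back brings back I: I = -exp(-t)*sin(2*t) - 2*exp(-t)*cos(2*t) − 4·I.
Solving for I: (1 + 4)·I equals the remaining terms, so I = (1/5)·(-exp(-t)*sin(2*t) - 2*exp(-t)*cos(2*t)).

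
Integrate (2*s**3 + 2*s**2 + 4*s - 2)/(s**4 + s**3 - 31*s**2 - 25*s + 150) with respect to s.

53*log(s - 5)/40 - 2*log(s - 2)/7 - 5*log(s + 3)/8 + 111*log(s + 5)/70 + C

Factor the denominator: (s - 5)*(s - 2)*(s + 3)*(s + 5).
Partial-fraction decomposition: 111/(70*(s + 5)) - 5/(8*(s + 3)) - 2/(7*(s - 2)) + 53/(40*(s - 5)).
Integrate each term: A/(s−a) contributes A·log|s−a|.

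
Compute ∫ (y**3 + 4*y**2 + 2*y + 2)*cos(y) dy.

y**3*sin(y) + 4*y**2*sin(y) + 3*y**2*cos(y) - 4*y*sin(y) + 8*y*cos(y) - 6*sin(y) - 4*cos(y) + C

Use integration by parts with u = y**3 + 4*y**2 + 2*y + 2, dv = cos(y) dy, so v = sin(y).
Apply parts 3 times (tabular method): alternate signs, differentiate u down to 0, integrate dv up.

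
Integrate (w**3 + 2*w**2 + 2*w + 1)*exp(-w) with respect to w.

Use integration by parts with u = w**3 + 2*w**2 + 2*w + 1, dv = exp(-w) dw, so v = -exp(-w).
Apply parts 3 times (tabular method): alternate signs, differentiate u down to 0, integrate dv up.

(-w**3 - 5*w**2 - 12*w - 13)*exp(-w) + C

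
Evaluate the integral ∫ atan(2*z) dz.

z*atan(2*z) - log(4*z**2 + 1)/4 + C

Use integration by parts with u = arctan(2*z), dv = dz.
Then du = 2/(4*z**2 + 1) dz.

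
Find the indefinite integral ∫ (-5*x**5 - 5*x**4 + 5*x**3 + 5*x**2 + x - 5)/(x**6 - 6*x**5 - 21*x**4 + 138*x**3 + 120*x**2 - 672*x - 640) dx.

Factor the denominator: (x - 5)*(x - 4)**2*(x + 1)*(x + 2)*(x + 4).
Partial-fraction decomposition: -133/(128*(x + 4)) + 53/(504*(x + 2)) + 1/(75*(x + 1)) + 1253941/(28800*(x - 4)) + 6001/(240*(x - 4)**2) - 1000/(21*(x - 5)).
Integrate each term; A/(x−a) gives A·log|x−a|; A/(x−a)² gives −A/(x−a).

-1000*log(x - 5)/21 + 1253941*log(x - 4)/28800 + log(x + 1)/75 + 53*log(x + 2)/504 - 133*log(x + 4)/128 - 6001/(240*x - 960) + C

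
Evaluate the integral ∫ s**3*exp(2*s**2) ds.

(2*s**2 - 1)*exp(2*s**2)/8 + C

Let u = s², du = 2s ds; rewrite as (1/2)∫ u^1·exp(2u) du.
Now integrate by parts 1 time.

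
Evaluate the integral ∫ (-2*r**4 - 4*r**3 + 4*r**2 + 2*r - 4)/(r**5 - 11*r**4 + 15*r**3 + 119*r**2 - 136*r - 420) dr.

Factor the denominator: (r - 7)*(r - 5)*(r - 3)*(r + 2)**2.
Partial-fraction decomposition: -1774/(99225*(r + 2)) - 8/(315*(r + 2)**2) - 29/(25*(r - 3)) + 411/(49*(r - 5)) - 746/(81*(r - 7)).
Integrate each term; A/(r−a) gives A·log|r−a|; A/(r−a)² gives −A/(r−a).

-746*log(r - 7)/81 + 411*log(r - 5)/49 - 29*log(r - 3)/25 - 1774*log(r + 2)/99225 + 8/(315*r + 630) + C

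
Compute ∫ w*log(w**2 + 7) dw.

Let u = w**2 + 7, so du = (2*w) dw.
The integral becomes (1/2)·∫ log(u) du; integrate by parts with u′=log(u), dv′=du.

w**2*log(w**2 + 7)/2 - w**2/2 + 7*log(w**2 + 7)/2 + C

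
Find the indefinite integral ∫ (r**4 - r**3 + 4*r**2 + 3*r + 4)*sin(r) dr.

-r**4*cos(r) + 4*r**3*sin(r) + r**3*cos(r) - 3*r**2*sin(r) + 8*r**2*cos(r) - 16*r*sin(r) - 9*r*cos(r) + 9*sin(r) - 20*cos(r) + C

Use integration by parts with u = r**4 - r**3 + 4*r**2 + 3*r + 4, dv = sin(r) dr, so v = -cos(r).
Apply parts 4 times (tabular method): alternate signs, differentiate u down to 0, integrate dv up.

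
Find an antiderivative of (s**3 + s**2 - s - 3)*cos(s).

s**3*sin(s) + s**2*sin(s) + 3*s**2*cos(s) - 7*s*sin(s) + 2*s*cos(s) - 5*sin(s) - 7*cos(s) + C

Use integration by parts with u = s**3 + s**2 - s - 3, dv = cos(s) ds, so v = sin(s).
Apply parts 3 times (tabular method): alternate signs, differentiate u down to 0, integrate dv up.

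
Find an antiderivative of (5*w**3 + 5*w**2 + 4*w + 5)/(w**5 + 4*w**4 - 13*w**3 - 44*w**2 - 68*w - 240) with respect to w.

Factor the denominator: (w - 4)*(w + 3)*(w + 5)*(w**2 + 4).
Partial-fraction decomposition: (901*w + 2484)/(7540*(w**2 + 4)) - 515/(522*(w + 5)) + 97/(182*(w + 3)) + 421/(1260*(w - 4)).
Integrate each term; A/(w−a) gives A·log|w−a|; the (Bw+D)/(w²+p²) term gives a log and an atan.

421*log(w - 4)/1260 + 97*log(w + 3)/182 - 515*log(w + 5)/522 + 901*log(w**2 + 4)/15080 + 621*atan(w/2)/3770 + C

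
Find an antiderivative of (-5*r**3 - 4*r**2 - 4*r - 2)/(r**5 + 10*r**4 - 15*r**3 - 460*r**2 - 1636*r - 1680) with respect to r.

-647*log(r - 7)/5148 - 5*log(r + 2)/36 + 135*log(r + 4)/22 - 181*log(r + 5)/12 + 479*log(r + 6)/52 + C

Factor the denominator: (r - 7)*(r + 2)*(r + 4)*(r + 5)*(r + 6).
Partial-fraction decomposition: 479/(52*(r + 6)) - 181/(12*(r + 5)) + 135/(22*(r + 4)) - 5/(36*(r + 2)) - 647/(5148*(r - 7)).
Integrate each term: A/(r−a) contributes A·log|r−a|.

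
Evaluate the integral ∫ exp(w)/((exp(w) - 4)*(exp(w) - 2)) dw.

Let u = e^w, du = e^w dw.
The integral becomes ∫ du/((u-4)(u-2)); decompose into partial fractions.

log(exp(w) - 4)/2 - log(exp(w) - 2)/2 + C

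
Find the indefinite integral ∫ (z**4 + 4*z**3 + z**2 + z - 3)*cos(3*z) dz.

z**4*sin(3*z)/3 + 4*z**3*sin(3*z)/3 + 4*z**3*cos(3*z)/9 - z**2*sin(3*z)/9 + 4*z**2*cos(3*z)/3 - 5*z*sin(3*z)/9 - 2*z*cos(3*z)/27 - 79*sin(3*z)/81 - 5*cos(3*z)/27 + C

Use integration by parts with u = z**4 + 4*z**3 + z**2 + z - 3, dv = cos(3*z) dz, so v = sin(3*z)/3.
Apply parts 4 times (tabular method): alternate signs, differentiate u down to 0, integrate dv up.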